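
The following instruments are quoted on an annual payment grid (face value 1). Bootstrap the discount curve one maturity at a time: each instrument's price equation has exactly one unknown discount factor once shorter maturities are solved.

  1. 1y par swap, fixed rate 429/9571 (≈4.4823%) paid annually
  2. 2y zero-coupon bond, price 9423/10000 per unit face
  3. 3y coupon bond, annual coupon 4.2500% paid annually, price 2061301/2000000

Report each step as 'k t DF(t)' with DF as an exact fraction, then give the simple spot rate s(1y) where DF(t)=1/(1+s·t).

step 1 [1y] swap r/1=429/9571: DF=(1 − 429/9571·(0))/(1+429/9571) = 9571/10000 ≈ 0.957100
step 2 [2y] zero: DF = P = 9423/10000 ≈ 0.942300
step 3 [3y] bond c/1=17/400: DF=(2061301/2000000 − 17/400·(0.957100+0.942300))/(1+17/400) = 1139/1250 ≈ 0.911200

1 1 9571/10000
2 2 9423/10000
3 3 1139/1250
s(1y) = (1/(9571/10000) − 1)/(1) = 429/9571 ≈ 4.4823%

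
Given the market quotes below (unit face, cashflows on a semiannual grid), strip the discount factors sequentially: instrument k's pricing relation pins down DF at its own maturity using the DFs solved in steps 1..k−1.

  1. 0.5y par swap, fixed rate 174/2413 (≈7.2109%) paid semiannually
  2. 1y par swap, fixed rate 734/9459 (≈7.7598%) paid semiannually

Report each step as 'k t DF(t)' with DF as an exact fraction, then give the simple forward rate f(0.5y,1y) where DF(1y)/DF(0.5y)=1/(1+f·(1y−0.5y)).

step 1 [0.5y] swap r/2=87/2413: DF=(1 − 87/2413·(0))/(1+87/2413) = 2413/2500 ≈ 0.965200
step 2 [1y] swap r/2=367/9459: DF=(1 − 367/9459·(0.965200))/(1+367/9459) = 4633/5000 ≈ 0.926600

1 1/2 2413/2500
2 1 4633/5000
f(0.5y,1y) = ((2413/2500)/(4633/5000) − 1)/(1/2) = 386/4633 ≈ 8.3315%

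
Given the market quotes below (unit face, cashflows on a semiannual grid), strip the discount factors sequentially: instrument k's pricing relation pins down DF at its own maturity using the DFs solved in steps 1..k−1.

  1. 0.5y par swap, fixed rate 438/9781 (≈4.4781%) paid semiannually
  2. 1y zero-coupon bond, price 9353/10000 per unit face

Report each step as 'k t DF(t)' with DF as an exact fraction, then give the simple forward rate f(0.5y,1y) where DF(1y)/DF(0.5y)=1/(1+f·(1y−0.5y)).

step 1 [0.5y] swap r/2=219/9781: DF=(1 − 219/9781·(0))/(1+219/9781) = 9781/10000 ≈ 0.978100
step 2 [1y] zero: DF = P = 9353/10000 ≈ 0.935300

1 1/2 9781/10000
2 1 9353/10000
f(0.5y,1y) = ((9781/10000)/(9353/10000) − 1)/(1/2) = 856/9353 ≈ 9.1521%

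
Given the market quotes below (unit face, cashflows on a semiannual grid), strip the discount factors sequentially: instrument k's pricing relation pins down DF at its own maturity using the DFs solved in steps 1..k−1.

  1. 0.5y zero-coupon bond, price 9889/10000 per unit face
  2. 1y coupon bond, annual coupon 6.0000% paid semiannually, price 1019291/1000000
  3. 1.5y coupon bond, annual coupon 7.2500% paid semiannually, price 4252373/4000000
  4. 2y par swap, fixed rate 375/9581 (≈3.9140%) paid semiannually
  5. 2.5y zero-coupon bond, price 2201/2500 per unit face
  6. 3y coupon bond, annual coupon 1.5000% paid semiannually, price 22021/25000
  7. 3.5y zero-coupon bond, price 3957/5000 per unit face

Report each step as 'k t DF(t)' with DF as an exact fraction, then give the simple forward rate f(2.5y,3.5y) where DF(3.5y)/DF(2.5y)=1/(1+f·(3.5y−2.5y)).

step 1 [0.5y] zero: DF = P = 9889/10000 ≈ 0.988900
step 2 [1y] bond c/2=3/100: DF=(1019291/1000000 − 3/100·(0.988900))/(1+3/100) = 1201/1250 ≈ 0.960800
step 3 [1.5y] bond c/2=29/800: DF=(4252373/4000000 − 29/800·(0.988900+0.960800))/(1+29/800) = 9577/10000 ≈ 0.957700
step 4 [2y] swap r/2=375/19162: DF=(1 − 375/19162·(0.988900+0.960800+0.957700))/(1+375/19162) = 37/40 ≈ 0.925000
step 5 [2.5y] zero: DF = P = 2201/2500 ≈ 0.880400
step 6 [3y] bond c/2=3/400: DF=(22021/25000 − 3/400·(0.988900+0.960800+0.957700+0.925000+0.880400))/(1+3/400) = 1049/1250 ≈ 0.839200
step 7 [3.5y] zero: DF = P = 3957/5000 ≈ 0.791400

1 1/2 9889/10000
2 1 1201/1250
3 3/2 9577/10000
4 2 37/40
5 5/2 2201/2500
6 3 1049/1250
7 7/2 3957/5000
f(2.5y,3.5y) = ((2201/2500)/(3957/5000) − 1)/(1) = 445/3957 ≈ 11.2459%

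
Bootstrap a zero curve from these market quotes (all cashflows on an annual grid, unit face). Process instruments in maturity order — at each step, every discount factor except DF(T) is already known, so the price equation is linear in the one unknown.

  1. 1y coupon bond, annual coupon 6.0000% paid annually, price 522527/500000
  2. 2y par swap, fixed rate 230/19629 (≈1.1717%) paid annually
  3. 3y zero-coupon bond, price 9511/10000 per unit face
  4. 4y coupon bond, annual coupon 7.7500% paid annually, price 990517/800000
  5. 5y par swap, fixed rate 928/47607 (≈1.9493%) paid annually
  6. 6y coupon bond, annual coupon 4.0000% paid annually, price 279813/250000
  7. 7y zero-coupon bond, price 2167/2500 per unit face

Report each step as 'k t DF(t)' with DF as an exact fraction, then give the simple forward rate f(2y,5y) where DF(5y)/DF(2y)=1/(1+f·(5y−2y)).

1 1 9859/10000
2 2 977/1000
3 3 9511/10000
4 4 1879/2000
5 5 567/625
6 6 8931/10000
7 7 2167/2500
f(2y,5y) = ((977/1000)/(567/625) − 1)/(3) = 349/13608 ≈ 2.5647%

step 1 [1y] bond c/1=3/50: DF=(522527/500000 − 3/50·(0))/(1+3/50) = 9859/10000 ≈ 0.985900
step 2 [2y] swap r/1=230/19629: DF=(1 − 230/19629·(0.985900))/(1+230/19629) = 977/1000 ≈ 0.977000
step 3 [3y] zero: DF = P = 9511/10000 ≈ 0.951100
step 4 [4y] bond c/1=31/400: DF=(990517/800000 − 31/400·(0.985900+0.977000+0.951100))/(1+31/400) = 1879/2000 ≈ 0.939500
step 5 [5y] swap r/1=928/47607: DF=(1 − 928/47607·(0.985900+0.977000+0.951100+0.939500))/(1+928/47607) = 567/625 ≈ 0.907200
step 6 [6y] bond c/1=1/25: DF=(279813/250000 − 1/25·(0.985900+0.977000+0.951100+0.939500+0.907200))/(1+1/25) = 8931/10000 ≈ 0.893100
step 7 [7y] zero: DF = P = 2167/2500 ≈ 0.866800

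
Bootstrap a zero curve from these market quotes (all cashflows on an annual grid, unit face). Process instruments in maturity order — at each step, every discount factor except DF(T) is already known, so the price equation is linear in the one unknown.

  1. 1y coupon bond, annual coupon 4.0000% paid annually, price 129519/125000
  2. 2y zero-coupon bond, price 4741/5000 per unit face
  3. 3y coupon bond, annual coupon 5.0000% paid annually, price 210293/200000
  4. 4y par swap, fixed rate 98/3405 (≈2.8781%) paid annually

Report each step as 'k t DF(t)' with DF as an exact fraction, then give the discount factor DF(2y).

step 1 [1y] bond c/1=1/25: DF=(129519/125000 − 1/25·(0))/(1+1/25) = 9963/10000 ≈ 0.996300
step 2 [2y] zero: DF = P = 4741/5000 ≈ 0.948200
step 3 [3y] bond c/1=1/20: DF=(210293/200000 − 1/20·(0.996300+0.948200))/(1+1/20) = 568/625 ≈ 0.908800
step 4 [4y] swap r/1=98/3405: DF=(1 − 98/3405·(0.996300+0.948200+0.908800))/(1+98/3405) = 4461/5000 ≈ 0.892200

1 1 9963/10000
2 2 4741/5000
3 3 568/625
4 4 4461/5000
DF(2y) = 4741/5000 ≈ 0.948200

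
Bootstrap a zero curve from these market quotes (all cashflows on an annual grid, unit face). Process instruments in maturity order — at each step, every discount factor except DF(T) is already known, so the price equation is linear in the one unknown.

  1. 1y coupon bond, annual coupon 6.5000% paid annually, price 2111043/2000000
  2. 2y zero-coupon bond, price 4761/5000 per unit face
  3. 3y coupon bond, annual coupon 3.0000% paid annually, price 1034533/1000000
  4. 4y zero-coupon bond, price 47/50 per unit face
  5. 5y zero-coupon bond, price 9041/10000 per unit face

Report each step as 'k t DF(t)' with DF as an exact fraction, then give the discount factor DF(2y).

1 1 9911/10000
2 2 4761/5000
3 3 4739/5000
4 4 47/50
5 5 9041/10000
DF(2y) = 4761/5000 ≈ 0.952200

step 1 [1y] bond c/1=13/200: DF=(2111043/2000000 − 13/200·(0))/(1+13/200) = 9911/10000 ≈ 0.991100
step 2 [2y] zero: DF = P = 4761/5000 ≈ 0.952200
step 3 [3y] bond c/1=3/100: DF=(1034533/1000000 − 3/100·(0.991100+0.952200))/(1+3/100) = 4739/5000 ≈ 0.947800
step 4 [4y] zero: DF = P = 47/50 ≈ 0.940000
step 5 [5y] zero: DF = P = 9041/10000 ≈ 0.904100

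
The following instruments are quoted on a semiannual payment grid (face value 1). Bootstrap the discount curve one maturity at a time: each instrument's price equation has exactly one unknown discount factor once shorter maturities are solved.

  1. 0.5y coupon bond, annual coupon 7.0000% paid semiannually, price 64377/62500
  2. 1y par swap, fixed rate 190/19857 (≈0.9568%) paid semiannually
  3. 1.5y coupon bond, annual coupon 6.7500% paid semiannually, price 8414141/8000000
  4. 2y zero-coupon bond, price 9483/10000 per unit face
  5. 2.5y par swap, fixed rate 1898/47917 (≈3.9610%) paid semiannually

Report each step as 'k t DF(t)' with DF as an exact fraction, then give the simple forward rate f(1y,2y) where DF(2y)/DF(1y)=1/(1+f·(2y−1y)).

step 1 [0.5y] bond c/2=7/200: DF=(64377/62500 − 7/200·(0))/(1+7/200) = 622/625 ≈ 0.995200
step 2 [1y] swap r/2=95/19857: DF=(1 − 95/19857·(0.995200))/(1+95/19857) = 1981/2000 ≈ 0.990500
step 3 [1.5y] bond c/2=27/800: DF=(8414141/8000000 − 27/800·(0.995200+0.990500))/(1+27/800) = 4763/5000 ≈ 0.952600
step 4 [2y] zero: DF = P = 9483/10000 ≈ 0.948300
step 5 [2.5y] swap r/2=949/47917: DF=(1 − 949/47917·(0.995200+0.990500+0.952600+0.948300))/(1+949/47917) = 9051/10000 ≈ 0.905100

1 1/2 622/625
2 1 1981/2000
3 3/2 4763/5000
4 2 9483/10000
5 5/2 9051/10000
f(1y,2y) = ((1981/2000)/(9483/10000) − 1)/(1) = 422/9483 ≈ 4.4501%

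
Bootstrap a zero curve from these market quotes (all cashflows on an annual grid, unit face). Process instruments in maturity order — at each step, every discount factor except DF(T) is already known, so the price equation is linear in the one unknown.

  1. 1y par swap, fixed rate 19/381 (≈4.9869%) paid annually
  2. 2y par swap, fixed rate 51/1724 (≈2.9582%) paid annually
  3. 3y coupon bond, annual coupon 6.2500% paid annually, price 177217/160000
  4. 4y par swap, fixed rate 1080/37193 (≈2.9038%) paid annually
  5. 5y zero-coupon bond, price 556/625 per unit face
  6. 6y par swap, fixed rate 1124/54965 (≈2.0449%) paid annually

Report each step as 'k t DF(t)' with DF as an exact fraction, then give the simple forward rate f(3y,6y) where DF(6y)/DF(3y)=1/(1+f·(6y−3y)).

step 1 [1y] swap r/1=19/381: DF=(1 − 19/381·(0))/(1+19/381) = 381/400 ≈ 0.952500
step 2 [2y] swap r/1=51/1724: DF=(1 − 51/1724·(0.952500))/(1+51/1724) = 9439/10000 ≈ 0.943900
step 3 [3y] bond c/1=1/16: DF=(177217/160000 − 1/16·(0.952500+0.943900))/(1+1/16) = 9309/10000 ≈ 0.930900
step 4 [4y] swap r/1=1080/37193: DF=(1 − 1080/37193·(0.952500+0.943900+0.930900))/(1+1080/37193) = 223/250 ≈ 0.892000
step 5 [5y] zero: DF = P = 556/625 ≈ 0.889600
step 6 [6y] swap r/1=1124/54965: DF=(1 − 1124/54965·(0.952500+0.943900+0.930900+0.892000+0.889600))/(1+1124/54965) = 2219/2500 ≈ 0.887600

1 1 381/400
2 2 9439/10000
3 3 9309/10000
4 4 223/250
5 5 556/625
6 6 2219/2500
f(3y,6y) = ((9309/10000)/(2219/2500) − 1)/(3) = 433/26628 ≈ 1.6261%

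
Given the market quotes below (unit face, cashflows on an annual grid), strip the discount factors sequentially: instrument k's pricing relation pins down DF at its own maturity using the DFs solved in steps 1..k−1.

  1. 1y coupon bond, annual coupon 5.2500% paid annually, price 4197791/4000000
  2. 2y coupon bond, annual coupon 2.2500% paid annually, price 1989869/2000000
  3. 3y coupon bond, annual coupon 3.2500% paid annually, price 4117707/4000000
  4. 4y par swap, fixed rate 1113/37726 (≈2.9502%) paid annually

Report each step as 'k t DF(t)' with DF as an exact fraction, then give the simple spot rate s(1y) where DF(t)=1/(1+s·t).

1 1 9971/10000
2 2 9511/10000
3 3 9357/10000
4 4 8887/10000
s(1y) = (1/(9971/10000) − 1)/(1) = 29/9971 ≈ 0.2908%

step 1 [1y] bond c/1=21/400: DF=(4197791/4000000 − 21/400·(0))/(1+21/400) = 9971/10000 ≈ 0.997100
step 2 [2y] bond c/1=9/400: DF=(1989869/2000000 − 9/400·(0.997100))/(1+9/400) = 9511/10000 ≈ 0.951100
step 3 [3y] bond c/1=13/400: DF=(4117707/4000000 − 13/400·(0.997100+0.951100))/(1+13/400) = 9357/10000 ≈ 0.935700
step 4 [4y] swap r/1=1113/37726: DF=(1 − 1113/37726·(0.997100+0.951100+0.935700))/(1+1113/37726) = 8887/10000 ≈ 0.888700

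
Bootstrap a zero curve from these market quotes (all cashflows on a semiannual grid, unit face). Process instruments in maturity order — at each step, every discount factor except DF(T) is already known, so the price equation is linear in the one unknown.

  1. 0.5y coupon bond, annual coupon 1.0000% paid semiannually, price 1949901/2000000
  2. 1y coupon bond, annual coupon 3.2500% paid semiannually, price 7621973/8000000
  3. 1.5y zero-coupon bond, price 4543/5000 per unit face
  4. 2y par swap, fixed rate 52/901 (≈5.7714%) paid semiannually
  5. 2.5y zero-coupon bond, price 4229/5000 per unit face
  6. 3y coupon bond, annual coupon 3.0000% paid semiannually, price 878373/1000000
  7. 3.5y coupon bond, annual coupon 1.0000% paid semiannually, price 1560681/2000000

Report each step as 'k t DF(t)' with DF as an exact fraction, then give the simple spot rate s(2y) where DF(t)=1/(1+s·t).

1 1/2 9701/10000
2 1 461/500
3 3/2 4543/5000
4 2 4467/5000
5 5/2 4229/5000
6 3 7983/10000
7 7/2 7499/10000
s(2y) = (1/(4467/5000) − 1)/(2) = 533/8934 ≈ 5.9660%

step 1 [0.5y] bond c/2=1/200: DF=(1949901/2000000 − 1/200·(0))/(1+1/200) = 9701/10000 ≈ 0.970100
step 2 [1y] bond c/2=13/800: DF=(7621973/8000000 − 13/800·(0.970100))/(1+13/800) = 461/500 ≈ 0.922000
step 3 [1.5y] zero: DF = P = 4543/5000 ≈ 0.908600
step 4 [2y] swap r/2=26/901: DF=(1 − 26/901·(0.970100+0.922000+0.908600))/(1+26/901) = 4467/5000 ≈ 0.893400
step 5 [2.5y] zero: DF = P = 4229/5000 ≈ 0.845800
step 6 [3y] bond c/2=3/200: DF=(878373/1000000 − 3/200·(0.970100+0.922000+0.908600+0.893400+0.845800))/(1+3/200) = 7983/10000 ≈ 0.798300
step 7 [3.5y] bond c/2=1/200: DF=(1560681/2000000 − 1/200·(0.970100+0.922000+0.908600+0.893400+0.845800+0.798300))/(1+1/200) = 7499/10000 ≈ 0.749900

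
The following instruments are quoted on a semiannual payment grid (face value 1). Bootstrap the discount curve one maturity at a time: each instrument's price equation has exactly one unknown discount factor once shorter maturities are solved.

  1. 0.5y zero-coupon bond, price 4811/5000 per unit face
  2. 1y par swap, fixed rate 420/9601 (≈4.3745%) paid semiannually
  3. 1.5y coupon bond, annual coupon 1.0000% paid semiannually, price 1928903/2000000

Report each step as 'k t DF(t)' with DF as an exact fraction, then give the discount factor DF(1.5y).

step 1 [0.5y] zero: DF = P = 4811/5000 ≈ 0.962200
step 2 [1y] swap r/2=210/9601: DF=(1 − 210/9601·(0.962200))/(1+210/9601) = 479/500 ≈ 0.958000
step 3 [1.5y] bond c/2=1/200: DF=(1928903/2000000 − 1/200·(0.962200+0.958000))/(1+1/200) = 9501/10000 ≈ 0.950100

1 1/2 4811/5000
2 1 479/500
3 3/2 9501/10000
DF(1.5y) = 9501/10000 ≈ 0.950100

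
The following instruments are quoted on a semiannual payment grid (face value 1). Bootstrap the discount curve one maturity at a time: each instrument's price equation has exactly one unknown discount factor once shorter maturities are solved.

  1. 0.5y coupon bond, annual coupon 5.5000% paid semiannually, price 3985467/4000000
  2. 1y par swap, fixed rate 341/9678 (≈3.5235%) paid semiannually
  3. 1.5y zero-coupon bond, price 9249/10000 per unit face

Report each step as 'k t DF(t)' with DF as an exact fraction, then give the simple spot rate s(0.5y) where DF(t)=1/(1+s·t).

1 1/2 9697/10000
2 1 9659/10000
3 3/2 9249/10000
s(0.5y) = (1/(9697/10000) − 1)/(1/2) = 606/9697 ≈ 6.2494%

step 1 [0.5y] bond c/2=11/400: DF=(3985467/4000000 − 11/400·(0))/(1+11/400) = 9697/10000 ≈ 0.969700
step 2 [1y] swap r/2=341/19356: DF=(1 − 341/19356·(0.969700))/(1+341/19356) = 9659/10000 ≈ 0.965900
step 3 [1.5y] zero: DF = P = 9249/10000 ≈ 0.924900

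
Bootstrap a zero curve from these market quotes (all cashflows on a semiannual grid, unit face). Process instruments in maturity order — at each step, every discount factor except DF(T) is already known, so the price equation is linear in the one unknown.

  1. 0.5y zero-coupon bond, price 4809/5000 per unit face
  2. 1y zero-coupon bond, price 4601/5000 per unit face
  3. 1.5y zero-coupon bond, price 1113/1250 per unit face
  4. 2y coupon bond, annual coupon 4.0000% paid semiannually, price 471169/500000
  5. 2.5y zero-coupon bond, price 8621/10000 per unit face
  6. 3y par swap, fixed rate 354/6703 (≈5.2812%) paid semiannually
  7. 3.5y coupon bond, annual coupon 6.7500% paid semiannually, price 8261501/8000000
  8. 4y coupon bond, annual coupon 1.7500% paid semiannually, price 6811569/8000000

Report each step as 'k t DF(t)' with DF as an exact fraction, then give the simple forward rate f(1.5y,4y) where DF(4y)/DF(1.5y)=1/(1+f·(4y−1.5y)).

step 1 [0.5y] zero: DF = P = 4809/5000 ≈ 0.961800
step 2 [1y] zero: DF = P = 4601/5000 ≈ 0.920200
step 3 [1.5y] zero: DF = P = 1113/1250 ≈ 0.890400
step 4 [2y] bond c/2=1/50: DF=(471169/500000 − 1/50·(0.961800+0.920200+0.890400))/(1+1/50) = 1739/2000 ≈ 0.869500
step 5 [2.5y] zero: DF = P = 8621/10000 ≈ 0.862100
step 6 [3y] swap r/2=177/6703: DF=(1 − 177/6703·(0.961800+0.920200+0.890400+0.869500+0.862100))/(1+177/6703) = 1073/1250 ≈ 0.858400
step 7 [3.5y] bond c/2=27/800: DF=(8261501/8000000 − 27/800·(0.961800+0.920200+0.890400+0.869500+0.862100+0.858400))/(1+27/800) = 8239/10000 ≈ 0.823900
step 8 [4y] bond c/2=7/800: DF=(6811569/8000000 − 7/800·(0.961800+0.920200+0.890400+0.869500+0.862100+0.858400+0.823900))/(1+7/800) = 494/625 ≈ 0.790400

1 1/2 4809/5000
2 1 4601/5000
3 3/2 1113/1250
4 2 1739/2000
5 5/2 8621/10000
6 3 1073/1250
7 7/2 8239/10000
8 4 494/625
f(1.5y,4y) = ((1113/1250)/(494/625) − 1)/(5/2) = 25/494 ≈ 5.0607%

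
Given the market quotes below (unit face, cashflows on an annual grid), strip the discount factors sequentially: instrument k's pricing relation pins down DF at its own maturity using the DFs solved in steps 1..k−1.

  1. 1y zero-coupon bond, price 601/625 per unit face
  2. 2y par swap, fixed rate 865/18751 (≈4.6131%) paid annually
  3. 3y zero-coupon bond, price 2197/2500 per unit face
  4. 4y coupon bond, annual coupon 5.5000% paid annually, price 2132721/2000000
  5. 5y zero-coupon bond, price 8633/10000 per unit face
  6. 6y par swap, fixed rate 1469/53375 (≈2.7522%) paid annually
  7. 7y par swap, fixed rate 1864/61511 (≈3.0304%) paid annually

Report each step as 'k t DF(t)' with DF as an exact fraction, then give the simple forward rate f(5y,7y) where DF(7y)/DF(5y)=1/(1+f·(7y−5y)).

1 1 601/625
2 2 1827/2000
3 3 2197/2500
4 4 542/625
5 5 8633/10000
6 6 8531/10000
7 7 1017/1250
f(5y,7y) = ((8633/10000)/(1017/1250) − 1)/(2) = 497/16272 ≈ 3.0543%

step 1 [1y] zero: DF = P = 601/625 ≈ 0.961600
step 2 [2y] swap r/1=865/18751: DF=(1 − 865/18751·(0.961600))/(1+865/18751) = 1827/2000 ≈ 0.913500
step 3 [3y] zero: DF = P = 2197/2500 ≈ 0.878800
step 4 [4y] bond c/1=11/200: DF=(2132721/2000000 − 11/200·(0.961600+0.913500+0.878800))/(1+11/200) = 542/625 ≈ 0.867200
step 5 [5y] zero: DF = P = 8633/10000 ≈ 0.863300
step 6 [6y] swap r/1=1469/53375: DF=(1 − 1469/53375·(0.961600+0.913500+0.878800+0.867200+0.863300))/(1+1469/53375) = 8531/10000 ≈ 0.853100
step 7 [7y] swap r/1=1864/61511: DF=(1 − 1864/61511·(0.961600+0.913500+0.878800+0.867200+0.863300+0.853100))/(1+1864/61511) = 1017/1250 ≈ 0.813600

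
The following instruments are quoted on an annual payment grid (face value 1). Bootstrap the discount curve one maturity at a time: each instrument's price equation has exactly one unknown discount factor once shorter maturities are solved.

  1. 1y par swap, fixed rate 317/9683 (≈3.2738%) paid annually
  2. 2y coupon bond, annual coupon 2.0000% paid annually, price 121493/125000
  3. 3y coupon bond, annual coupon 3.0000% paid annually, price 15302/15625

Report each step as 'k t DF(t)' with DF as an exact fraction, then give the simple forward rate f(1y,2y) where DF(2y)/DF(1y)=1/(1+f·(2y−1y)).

step 1 [1y] swap r/1=317/9683: DF=(1 − 317/9683·(0))/(1+317/9683) = 9683/10000 ≈ 0.968300
step 2 [2y] bond c/1=1/50: DF=(121493/125000 − 1/50·(0.968300))/(1+1/50) = 9339/10000 ≈ 0.933900
step 3 [3y] bond c/1=3/100: DF=(15302/15625 − 3/100·(0.968300+0.933900))/(1+3/100) = 4477/5000 ≈ 0.895400

1 1 9683/10000
2 2 9339/10000
3 3 4477/5000
f(1y,2y) = ((9683/10000)/(9339/10000) − 1)/(1) = 344/9339 ≈ 3.6835%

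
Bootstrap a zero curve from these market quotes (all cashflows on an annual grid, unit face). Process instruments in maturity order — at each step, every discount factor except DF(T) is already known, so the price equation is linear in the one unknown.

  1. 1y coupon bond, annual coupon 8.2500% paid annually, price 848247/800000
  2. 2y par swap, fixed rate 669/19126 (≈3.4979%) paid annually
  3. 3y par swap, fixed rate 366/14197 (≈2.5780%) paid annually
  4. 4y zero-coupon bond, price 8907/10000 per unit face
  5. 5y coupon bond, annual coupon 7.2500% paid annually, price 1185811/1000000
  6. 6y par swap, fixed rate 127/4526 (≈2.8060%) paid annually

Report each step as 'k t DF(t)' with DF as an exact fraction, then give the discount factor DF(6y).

step 1 [1y] bond c/1=33/400: DF=(848247/800000 − 33/400·(0))/(1+33/400) = 1959/2000 ≈ 0.979500
step 2 [2y] swap r/1=669/19126: DF=(1 − 669/19126·(0.979500))/(1+669/19126) = 9331/10000 ≈ 0.933100
step 3 [3y] swap r/1=366/14197: DF=(1 − 366/14197·(0.979500+0.933100))/(1+366/14197) = 2317/2500 ≈ 0.926800
step 4 [4y] zero: DF = P = 8907/10000 ≈ 0.890700
step 5 [5y] bond c/1=29/400: DF=(1185811/1000000 − 29/400·(0.979500+0.933100+0.926800+0.890700))/(1+29/400) = 1707/2000 ≈ 0.853500
step 6 [6y] swap r/1=127/4526: DF=(1 − 127/4526·(0.979500+0.933100+0.926800+0.890700+0.853500))/(1+127/4526) = 2119/2500 ≈ 0.847600

1 1 1959/2000
2 2 9331/10000
3 3 2317/2500
4 4 8907/10000
5 5 1707/2000
6 6 2119/2500
DF(6y) = 2119/2500 ≈ 0.847600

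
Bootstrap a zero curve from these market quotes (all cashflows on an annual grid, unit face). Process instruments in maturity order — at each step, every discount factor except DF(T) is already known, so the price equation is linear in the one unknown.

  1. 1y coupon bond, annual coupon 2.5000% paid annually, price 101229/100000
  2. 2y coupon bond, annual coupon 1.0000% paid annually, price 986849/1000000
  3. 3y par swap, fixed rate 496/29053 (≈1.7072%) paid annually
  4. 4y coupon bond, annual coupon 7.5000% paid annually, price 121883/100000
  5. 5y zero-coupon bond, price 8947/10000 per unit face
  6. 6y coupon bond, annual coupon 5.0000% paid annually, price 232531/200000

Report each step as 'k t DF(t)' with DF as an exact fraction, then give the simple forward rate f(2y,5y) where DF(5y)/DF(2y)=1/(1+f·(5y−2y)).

step 1 [1y] bond c/1=1/40: DF=(101229/100000 − 1/40·(0))/(1+1/40) = 2469/2500 ≈ 0.987600
step 2 [2y] bond c/1=1/100: DF=(986849/1000000 − 1/100·(0.987600))/(1+1/100) = 9673/10000 ≈ 0.967300
step 3 [3y] swap r/1=496/29053: DF=(1 − 496/29053·(0.987600+0.967300))/(1+496/29053) = 594/625 ≈ 0.950400
step 4 [4y] bond c/1=3/40: DF=(121883/100000 − 3/40·(0.987600+0.967300+0.950400))/(1+3/40) = 9311/10000 ≈ 0.931100
step 5 [5y] zero: DF = P = 8947/10000 ≈ 0.894700
step 6 [6y] bond c/1=1/20: DF=(232531/200000 − 1/20·(0.987600+0.967300+0.950400+0.931100+0.894700))/(1+1/20) = 441/500 ≈ 0.882000

1 1 2469/2500
2 2 9673/10000
3 3 594/625
4 4 9311/10000
5 5 8947/10000
6 6 441/500
f(2y,5y) = ((9673/10000)/(8947/10000) − 1)/(3) = 242/8947 ≈ 2.7048%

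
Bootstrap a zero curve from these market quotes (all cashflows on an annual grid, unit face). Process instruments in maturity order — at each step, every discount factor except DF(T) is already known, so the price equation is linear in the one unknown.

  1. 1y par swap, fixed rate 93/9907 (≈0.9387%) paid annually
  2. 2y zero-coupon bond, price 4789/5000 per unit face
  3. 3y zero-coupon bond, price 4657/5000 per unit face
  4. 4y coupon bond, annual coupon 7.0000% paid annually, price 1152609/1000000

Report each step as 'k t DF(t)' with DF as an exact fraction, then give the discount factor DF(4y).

step 1 [1y] swap r/1=93/9907: DF=(1 − 93/9907·(0))/(1+93/9907) = 9907/10000 ≈ 0.990700
step 2 [2y] zero: DF = P = 4789/5000 ≈ 0.957800
step 3 [3y] zero: DF = P = 4657/5000 ≈ 0.931400
step 4 [4y] bond c/1=7/100: DF=(1152609/1000000 − 7/100·(0.990700+0.957800+0.931400))/(1+7/100) = 1111/1250 ≈ 0.888800

1 1 9907/10000
2 2 4789/5000
3 3 4657/5000
4 4 1111/1250
DF(4y) = 1111/1250 ≈ 0.888800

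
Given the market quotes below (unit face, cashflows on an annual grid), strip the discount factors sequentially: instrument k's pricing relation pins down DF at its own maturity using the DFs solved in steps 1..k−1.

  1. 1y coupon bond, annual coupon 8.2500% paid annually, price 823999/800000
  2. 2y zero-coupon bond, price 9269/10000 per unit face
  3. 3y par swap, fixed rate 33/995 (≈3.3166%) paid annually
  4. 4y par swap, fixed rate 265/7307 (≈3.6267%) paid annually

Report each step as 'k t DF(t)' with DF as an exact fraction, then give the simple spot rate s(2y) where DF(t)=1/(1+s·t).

step 1 [1y] bond c/1=33/400: DF=(823999/800000 − 33/400·(0))/(1+33/400) = 1903/2000 ≈ 0.951500
step 2 [2y] zero: DF = P = 9269/10000 ≈ 0.926900
step 3 [3y] swap r/1=33/995: DF=(1 − 33/995·(0.951500+0.926900))/(1+33/995) = 2269/2500 ≈ 0.907600
step 4 [4y] swap r/1=265/7307: DF=(1 − 265/7307·(0.951500+0.926900+0.907600))/(1+265/7307) = 347/400 ≈ 0.867500

1 1 1903/2000
2 2 9269/10000
3 3 2269/2500
4 4 347/400
s(2y) = (1/(9269/10000) − 1)/(2) = 731/18538 ≈ 3.9433%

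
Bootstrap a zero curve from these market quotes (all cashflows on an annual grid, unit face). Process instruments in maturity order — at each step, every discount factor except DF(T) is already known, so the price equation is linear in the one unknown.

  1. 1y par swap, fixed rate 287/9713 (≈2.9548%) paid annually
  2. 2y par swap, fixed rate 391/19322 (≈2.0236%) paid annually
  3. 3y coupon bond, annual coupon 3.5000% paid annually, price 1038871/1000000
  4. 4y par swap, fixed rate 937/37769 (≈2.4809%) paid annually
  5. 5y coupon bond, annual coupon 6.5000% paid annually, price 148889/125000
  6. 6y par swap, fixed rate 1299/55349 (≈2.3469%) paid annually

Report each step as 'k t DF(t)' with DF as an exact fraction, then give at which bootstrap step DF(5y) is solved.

1 1 9713/10000
2 2 9609/10000
3 3 1173/1250
4 4 9063/10000
5 5 8879/10000
6 6 8701/10000
DF(5y) is solved at step 5

step 1 [1y] swap r/1=287/9713: DF=(1 − 287/9713·(0))/(1+287/9713) = 9713/10000 ≈ 0.971300
step 2 [2y] swap r/1=391/19322: DF=(1 − 391/19322·(0.971300))/(1+391/19322) = 9609/10000 ≈ 0.960900
step 3 [3y] bond c/1=7/200: DF=(1038871/1000000 − 7/200·(0.971300+0.960900))/(1+7/200) = 1173/1250 ≈ 0.938400
step 4 [4y] swap r/1=937/37769: DF=(1 − 937/37769·(0.971300+0.960900+0.938400))/(1+937/37769) = 9063/10000 ≈ 0.906300
step 5 [5y] bond c/1=13/200: DF=(148889/125000 − 13/200·(0.971300+0.960900+0.938400+0.906300))/(1+13/200) = 8879/10000 ≈ 0.887900
step 6 [6y] swap r/1=1299/55349: DF=(1 − 1299/55349·(0.971300+0.960900+0.938400+0.906300+0.887900))/(1+1299/55349) = 8701/10000 ≈ 0.870100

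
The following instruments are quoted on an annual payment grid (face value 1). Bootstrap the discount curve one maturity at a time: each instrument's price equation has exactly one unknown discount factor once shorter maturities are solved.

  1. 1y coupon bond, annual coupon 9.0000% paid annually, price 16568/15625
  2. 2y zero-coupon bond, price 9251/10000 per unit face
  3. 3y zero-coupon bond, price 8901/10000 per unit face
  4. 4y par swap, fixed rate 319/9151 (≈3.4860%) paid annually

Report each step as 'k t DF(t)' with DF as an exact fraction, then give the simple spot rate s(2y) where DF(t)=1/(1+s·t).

1 1 608/625
2 2 9251/10000
3 3 8901/10000
4 4 2181/2500
s(2y) = (1/(9251/10000) − 1)/(2) = 749/18502 ≈ 4.0482%

step 1 [1y] bond c/1=9/100: DF=(16568/15625 − 9/100·(0))/(1+9/100) = 608/625 ≈ 0.972800
step 2 [2y] zero: DF = P = 9251/10000 ≈ 0.925100
step 3 [3y] zero: DF = P = 8901/10000 ≈ 0.890100
step 4 [4y] swap r/1=319/9151: DF=(1 − 319/9151·(0.972800+0.925100+0.890100))/(1+319/9151) = 2181/2500 ≈ 0.872400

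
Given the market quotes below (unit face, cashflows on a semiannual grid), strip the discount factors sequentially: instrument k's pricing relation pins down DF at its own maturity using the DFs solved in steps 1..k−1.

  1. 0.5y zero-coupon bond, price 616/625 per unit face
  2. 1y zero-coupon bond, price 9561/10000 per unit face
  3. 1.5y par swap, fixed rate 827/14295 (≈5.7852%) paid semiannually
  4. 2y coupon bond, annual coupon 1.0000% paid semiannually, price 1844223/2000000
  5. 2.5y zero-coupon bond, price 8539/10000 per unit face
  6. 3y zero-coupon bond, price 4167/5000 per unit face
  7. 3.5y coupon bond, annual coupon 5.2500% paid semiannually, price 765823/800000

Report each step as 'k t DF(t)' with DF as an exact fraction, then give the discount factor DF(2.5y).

step 1 [0.5y] zero: DF = P = 616/625 ≈ 0.985600
step 2 [1y] zero: DF = P = 9561/10000 ≈ 0.956100
step 3 [1.5y] swap r/2=827/28590: DF=(1 − 827/28590·(0.985600+0.956100))/(1+827/28590) = 9173/10000 ≈ 0.917300
step 4 [2y] bond c/2=1/200: DF=(1844223/2000000 − 1/200·(0.985600+0.956100+0.917300))/(1+1/200) = 9033/10000 ≈ 0.903300
step 5 [2.5y] zero: DF = P = 8539/10000 ≈ 0.853900
step 6 [3y] zero: DF = P = 4167/5000 ≈ 0.833400
step 7 [3.5y] bond c/2=21/800: DF=(765823/800000 − 21/800·(0.985600+0.956100+0.917300+0.903300+0.853900+0.833400))/(1+21/800) = 3967/5000 ≈ 0.793400

1 1/2 616/625
2 1 9561/10000
3 3/2 9173/10000
4 2 9033/10000
5 5/2 8539/10000
6 3 4167/5000
7 7/2 3967/5000
DF(2.5y) = 8539/10000 ≈ 0.853900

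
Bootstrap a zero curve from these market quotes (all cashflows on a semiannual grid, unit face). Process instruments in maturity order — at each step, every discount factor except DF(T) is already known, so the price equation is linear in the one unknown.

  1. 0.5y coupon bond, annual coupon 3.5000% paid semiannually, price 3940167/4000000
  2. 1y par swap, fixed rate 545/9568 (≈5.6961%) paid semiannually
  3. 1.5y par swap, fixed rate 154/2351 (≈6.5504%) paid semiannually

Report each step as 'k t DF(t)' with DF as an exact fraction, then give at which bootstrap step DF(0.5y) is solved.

step 1 [0.5y] bond c/2=7/400: DF=(3940167/4000000 − 7/400·(0))/(1+7/400) = 9681/10000 ≈ 0.968100
step 2 [1y] swap r/2=545/19136: DF=(1 − 545/19136·(0.968100))/(1+545/19136) = 1891/2000 ≈ 0.945500
step 3 [1.5y] swap r/2=77/2351: DF=(1 − 77/2351·(0.968100+0.945500))/(1+77/2351) = 2269/2500 ≈ 0.907600

1 1/2 9681/10000
2 1 1891/2000
3 3/2 2269/2500
DF(0.5y) is solved at step 1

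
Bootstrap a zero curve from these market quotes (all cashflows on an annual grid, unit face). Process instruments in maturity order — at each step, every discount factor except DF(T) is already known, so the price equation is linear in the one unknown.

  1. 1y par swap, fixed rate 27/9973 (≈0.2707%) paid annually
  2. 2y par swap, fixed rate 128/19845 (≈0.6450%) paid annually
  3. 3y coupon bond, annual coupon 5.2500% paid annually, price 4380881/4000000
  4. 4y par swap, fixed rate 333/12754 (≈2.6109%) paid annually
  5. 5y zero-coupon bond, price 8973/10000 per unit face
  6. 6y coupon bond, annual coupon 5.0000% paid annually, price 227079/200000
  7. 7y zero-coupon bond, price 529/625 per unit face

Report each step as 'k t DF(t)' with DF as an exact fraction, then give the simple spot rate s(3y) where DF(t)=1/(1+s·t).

step 1 [1y] swap r/1=27/9973: DF=(1 − 27/9973·(0))/(1+27/9973) = 9973/10000 ≈ 0.997300
step 2 [2y] swap r/1=128/19845: DF=(1 − 128/19845·(0.997300))/(1+128/19845) = 617/625 ≈ 0.987200
step 3 [3y] bond c/1=21/400: DF=(4380881/4000000 − 21/400·(0.997300+0.987200))/(1+21/400) = 1177/1250 ≈ 0.941600
step 4 [4y] swap r/1=333/12754: DF=(1 − 333/12754·(0.997300+0.987200+0.941600))/(1+333/12754) = 9001/10000 ≈ 0.900100
step 5 [5y] zero: DF = P = 8973/10000 ≈ 0.897300
step 6 [6y] bond c/1=1/20: DF=(227079/200000 − 1/20·(0.997300+0.987200+0.941600+0.900100+0.897300))/(1+1/20) = 2141/2500 ≈ 0.856400
step 7 [7y] zero: DF = P = 529/625 ≈ 0.846400

1 1 9973/10000
2 2 617/625
3 3 1177/1250
4 4 9001/10000
5 5 8973/10000
6 6 2141/2500
7 7 529/625
s(3y) = (1/(1177/1250) − 1)/(3) = 73/3531 ≈ 2.0674%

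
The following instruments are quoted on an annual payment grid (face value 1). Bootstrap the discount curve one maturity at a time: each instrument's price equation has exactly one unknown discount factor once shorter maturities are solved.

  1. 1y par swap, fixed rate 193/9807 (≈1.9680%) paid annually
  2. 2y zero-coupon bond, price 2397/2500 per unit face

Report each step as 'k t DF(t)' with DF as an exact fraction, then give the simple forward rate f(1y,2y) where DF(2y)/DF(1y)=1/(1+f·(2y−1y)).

step 1 [1y] swap r/1=193/9807: DF=(1 − 193/9807·(0))/(1+193/9807) = 9807/10000 ≈ 0.980700
step 2 [2y] zero: DF = P = 2397/2500 ≈ 0.958800

1 1 9807/10000
2 2 2397/2500
f(1y,2y) = ((9807/10000)/(2397/2500) − 1)/(1) = 73/3196 ≈ 2.2841%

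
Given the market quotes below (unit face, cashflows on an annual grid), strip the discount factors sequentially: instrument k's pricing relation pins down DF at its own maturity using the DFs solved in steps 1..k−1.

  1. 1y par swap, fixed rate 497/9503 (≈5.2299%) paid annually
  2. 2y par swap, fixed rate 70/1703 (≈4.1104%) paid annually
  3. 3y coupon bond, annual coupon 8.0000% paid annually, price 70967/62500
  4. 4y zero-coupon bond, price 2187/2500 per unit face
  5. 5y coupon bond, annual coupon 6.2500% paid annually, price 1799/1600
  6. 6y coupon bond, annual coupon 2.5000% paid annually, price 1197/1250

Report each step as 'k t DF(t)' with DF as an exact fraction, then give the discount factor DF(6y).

1 1 9503/10000
2 2 923/1000
3 3 4563/5000
4 4 2187/2500
5 5 8429/10000
6 6 2061/2500
DF(6y) = 2061/2500 ≈ 0.824400

step 1 [1y] swap r/1=497/9503: DF=(1 − 497/9503·(0))/(1+497/9503) = 9503/10000 ≈ 0.950300
step 2 [2y] swap r/1=70/1703: DF=(1 − 70/1703·(0.950300))/(1+70/1703) = 923/1000 ≈ 0.923000
step 3 [3y] bond c/1=2/25: DF=(70967/62500 − 2/25·(0.950300+0.923000))/(1+2/25) = 4563/5000 ≈ 0.912600
step 4 [4y] zero: DF = P = 2187/2500 ≈ 0.874800
step 5 [5y] bond c/1=1/16: DF=(1799/1600 − 1/16·(0.950300+0.923000+0.912600+0.874800))/(1+1/16) = 8429/10000 ≈ 0.842900
step 6 [6y] bond c/1=1/40: DF=(1197/1250 − 1/40·(0.950300+0.923000+0.912600+0.874800+0.842900))/(1+1/40) = 2061/2500 ≈ 0.824400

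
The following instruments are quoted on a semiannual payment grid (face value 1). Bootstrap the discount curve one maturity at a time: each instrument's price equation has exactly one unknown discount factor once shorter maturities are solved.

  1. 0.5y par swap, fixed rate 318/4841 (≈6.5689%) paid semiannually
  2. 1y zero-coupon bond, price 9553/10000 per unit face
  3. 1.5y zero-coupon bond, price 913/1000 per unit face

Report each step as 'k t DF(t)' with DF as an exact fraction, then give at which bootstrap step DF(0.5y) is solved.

1 1/2 4841/5000
2 1 9553/10000
3 3/2 913/1000
DF(0.5y) is solved at step 1

step 1 [0.5y] swap r/2=159/4841: DF=(1 − 159/4841·(0))/(1+159/4841) = 4841/5000 ≈ 0.968200
step 2 [1y] zero: DF = P = 9553/10000 ≈ 0.955300
step 3 [1.5y] zero: DF = P = 913/1000 ≈ 0.913000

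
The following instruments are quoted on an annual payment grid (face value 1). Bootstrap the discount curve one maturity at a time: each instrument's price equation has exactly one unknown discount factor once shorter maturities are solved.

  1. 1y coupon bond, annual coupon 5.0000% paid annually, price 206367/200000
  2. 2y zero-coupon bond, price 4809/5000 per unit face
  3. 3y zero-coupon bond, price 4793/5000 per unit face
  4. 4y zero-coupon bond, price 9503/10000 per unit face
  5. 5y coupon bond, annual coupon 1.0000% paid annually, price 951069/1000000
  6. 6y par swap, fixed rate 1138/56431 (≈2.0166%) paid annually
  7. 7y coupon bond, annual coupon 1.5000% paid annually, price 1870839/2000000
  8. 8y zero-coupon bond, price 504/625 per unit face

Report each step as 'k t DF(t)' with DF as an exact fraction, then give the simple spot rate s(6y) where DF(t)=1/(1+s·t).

1 1 9827/10000
2 2 4809/5000
3 3 4793/5000
4 4 9503/10000
5 5 1807/2000
6 6 4431/5000
7 7 4191/5000
8 8 504/625
s(6y) = (1/(4431/5000) − 1)/(6) = 569/26586 ≈ 2.1402%

step 1 [1y] bond c/1=1/20: DF=(206367/200000 − 1/20·(0))/(1+1/20) = 9827/10000 ≈ 0.982700
step 2 [2y] zero: DF = P = 4809/5000 ≈ 0.961800
step 3 [3y] zero: DF = P = 4793/5000 ≈ 0.958600
step 4 [4y] zero: DF = P = 9503/10000 ≈ 0.950300
step 5 [5y] bond c/1=1/100: DF=(951069/1000000 − 1/100·(0.982700+0.961800+0.958600+0.950300))/(1+1/100) = 1807/2000 ≈ 0.903500
step 6 [6y] swap r/1=1138/56431: DF=(1 − 1138/56431·(0.982700+0.961800+0.958600+0.950300+0.903500))/(1+1138/56431) = 4431/5000 ≈ 0.886200
step 7 [7y] bond c/1=3/200: DF=(1870839/2000000 − 3/200·(0.982700+0.961800+0.958600+0.950300+0.903500+0.886200))/(1+3/200) = 4191/5000 ≈ 0.838200
step 8 [8y] zero: DF = P = 504/625 ≈ 0.806400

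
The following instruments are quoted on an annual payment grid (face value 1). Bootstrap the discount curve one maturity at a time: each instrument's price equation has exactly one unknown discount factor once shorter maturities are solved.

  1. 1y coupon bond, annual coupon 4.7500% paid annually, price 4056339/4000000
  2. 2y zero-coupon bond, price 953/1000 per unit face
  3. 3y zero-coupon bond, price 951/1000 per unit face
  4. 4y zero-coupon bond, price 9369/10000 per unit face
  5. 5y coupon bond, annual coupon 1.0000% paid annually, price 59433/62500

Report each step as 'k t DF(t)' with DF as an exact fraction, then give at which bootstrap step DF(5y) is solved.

1 1 9681/10000
2 2 953/1000
3 3 951/1000
4 4 9369/10000
5 5 4519/5000
DF(5y) is solved at step 5

step 1 [1y] bond c/1=19/400: DF=(4056339/4000000 − 19/400·(0))/(1+19/400) = 9681/10000 ≈ 0.968100
step 2 [2y] zero: DF = P = 953/1000 ≈ 0.953000
step 3 [3y] zero: DF = P = 951/1000 ≈ 0.951000
step 4 [4y] zero: DF = P = 9369/10000 ≈ 0.936900
step 5 [5y] bond c/1=1/100: DF=(59433/62500 − 1/100·(0.968100+0.953000+0.951000+0.936900))/(1+1/100) = 4519/5000 ≈ 0.903800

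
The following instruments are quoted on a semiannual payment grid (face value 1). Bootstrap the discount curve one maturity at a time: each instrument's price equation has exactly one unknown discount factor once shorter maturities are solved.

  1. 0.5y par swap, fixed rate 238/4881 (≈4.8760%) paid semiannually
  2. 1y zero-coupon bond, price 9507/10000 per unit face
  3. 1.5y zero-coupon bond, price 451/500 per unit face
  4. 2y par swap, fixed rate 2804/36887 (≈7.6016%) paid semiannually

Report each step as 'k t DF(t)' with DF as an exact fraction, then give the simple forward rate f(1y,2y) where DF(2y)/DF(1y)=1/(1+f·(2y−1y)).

1 1/2 4881/5000
2 1 9507/10000
3 3/2 451/500
4 2 4299/5000
f(1y,2y) = ((9507/10000)/(4299/5000) − 1)/(1) = 303/2866 ≈ 10.5722%

step 1 [0.5y] swap r/2=119/4881: DF=(1 − 119/4881·(0))/(1+119/4881) = 4881/5000 ≈ 0.976200
step 2 [1y] zero: DF = P = 9507/10000 ≈ 0.950700
step 3 [1.5y] zero: DF = P = 451/500 ≈ 0.902000
step 4 [2y] swap r/2=1402/36887: DF=(1 − 1402/36887·(0.976200+0.950700+0.902000))/(1+1402/36887) = 4299/5000 ≈ 0.859800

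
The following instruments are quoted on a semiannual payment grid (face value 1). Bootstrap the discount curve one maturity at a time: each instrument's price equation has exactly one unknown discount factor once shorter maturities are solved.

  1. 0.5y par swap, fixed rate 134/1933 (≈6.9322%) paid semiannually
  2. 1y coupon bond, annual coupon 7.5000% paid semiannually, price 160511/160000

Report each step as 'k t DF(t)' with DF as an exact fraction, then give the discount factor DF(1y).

1 1/2 1933/2000
2 1 233/250
DF(1y) = 233/250 ≈ 0.932000

step 1 [0.5y] swap r/2=67/1933: DF=(1 − 67/1933·(0))/(1+67/1933) = 1933/2000 ≈ 0.966500
step 2 [1y] bond c/2=3/80: DF=(160511/160000 − 3/80·(0.966500))/(1+3/80) = 233/250 ≈ 0.932000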